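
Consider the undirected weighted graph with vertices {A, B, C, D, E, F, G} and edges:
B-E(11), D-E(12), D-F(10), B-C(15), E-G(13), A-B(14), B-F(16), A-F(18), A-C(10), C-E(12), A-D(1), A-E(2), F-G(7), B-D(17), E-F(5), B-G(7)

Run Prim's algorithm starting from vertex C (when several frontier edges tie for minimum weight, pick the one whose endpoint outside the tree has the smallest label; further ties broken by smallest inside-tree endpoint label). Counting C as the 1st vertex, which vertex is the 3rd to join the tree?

Prim, starting at C.
Step 1: cheapest edge leaving the tree is A-C (10); add A.
Step 2: cheapest edge leaving the tree is A-D (1); add D.
Step 3: cheapest edge leaving the tree is A-E (2); add E.
Step 4: cheapest edge leaving the tree is E-F (5); add F.
Step 5: cheapest edge leaving the tree is F-G (7); add G.
Step 6: cheapest edge leaving the tree is B-G (7); add B.
Vertex order: C, A, D, E, F, G, B. The 3rd vertex is D.

D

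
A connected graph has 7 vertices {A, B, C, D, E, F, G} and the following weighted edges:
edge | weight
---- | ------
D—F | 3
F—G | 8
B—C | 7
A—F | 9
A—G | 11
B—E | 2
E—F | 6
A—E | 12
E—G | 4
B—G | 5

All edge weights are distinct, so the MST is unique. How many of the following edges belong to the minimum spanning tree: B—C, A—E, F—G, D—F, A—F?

3

Kruskal's algorithm — process edges by increasing weight (ties by edge label):
B—E (2): add — endpoints in different components.
D—F (3): add — endpoints in different components.
E—G (4): add — endpoints in different components.
B—G (5): skip — B and G already connected.
E—F (6): add — endpoints in different components.
B—C (7): add — endpoints in different components.
F—G (8): skip — F and G already connected.
A—F (9): add — endpoints in different components.
MST edge set: {B—E, D—F, E—G, E—F, B—C, A—F}.
Of the listed edges, {B—C, D—F, A—F} are in the MST → 3.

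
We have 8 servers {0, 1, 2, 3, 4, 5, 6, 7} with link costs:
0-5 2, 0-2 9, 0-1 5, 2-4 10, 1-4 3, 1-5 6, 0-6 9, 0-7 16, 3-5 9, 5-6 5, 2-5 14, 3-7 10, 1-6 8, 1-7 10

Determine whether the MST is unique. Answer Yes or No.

No

Kruskal: consider edges lightest-first.
0-5 (2): add — endpoints in different components.
1-4 (3): add — endpoints in different components.
0-1 (5): add — endpoints in different components.
5-6 (5): add — endpoints in different components.
1-5 (6): skip — 1 and 5 already connected.
1-6 (8): skip — 1 and 6 already connected.
0-2 (9): add — endpoints in different components.
0-6 (9): skip — 0 and 6 already connected.
3-5 (9): add — endpoints in different components.
1-7 (10): add — endpoints in different components.
Non-tree edge 3-7 has weight 10, equal to the heaviest edge on its tree cycle — swapping gives another MST of the same weight. Not unique.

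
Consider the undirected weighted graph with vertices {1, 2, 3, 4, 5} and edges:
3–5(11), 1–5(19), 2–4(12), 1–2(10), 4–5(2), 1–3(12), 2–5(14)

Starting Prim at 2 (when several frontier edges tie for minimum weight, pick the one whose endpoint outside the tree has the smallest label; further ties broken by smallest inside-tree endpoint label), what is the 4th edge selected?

4-5

Prim, starting at 2.
Step 1: frontier [1–2 10, 2–4 12, 2–5 14] → take 1–2 (10); add 1.
Step 2: frontier [1–3 12, 1–5 19, 2–4 12, 2–5 14] → take 1–3 (12); add 3.
Step 3: frontier [1–5 19, 2–4 12, 2–5 14, 3–5 11] → take 3–5 (11); add 5.
Step 4: frontier [2–4 12, 4–5 2] → take 4–5 (2); add 4.
The 4th edge added is 4–5.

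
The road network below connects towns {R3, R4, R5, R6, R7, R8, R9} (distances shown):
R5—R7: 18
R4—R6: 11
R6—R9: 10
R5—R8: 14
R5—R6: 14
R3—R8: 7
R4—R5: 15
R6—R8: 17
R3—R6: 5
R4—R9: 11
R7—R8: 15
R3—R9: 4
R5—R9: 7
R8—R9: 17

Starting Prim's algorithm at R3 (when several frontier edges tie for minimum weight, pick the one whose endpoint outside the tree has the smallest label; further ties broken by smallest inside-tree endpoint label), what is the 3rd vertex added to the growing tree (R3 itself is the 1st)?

Prim's algorithm from R3:
Step 1: cheapest edge leaving the tree is R3—R9 (4); add R9.
Step 2: cheapest edge leaving the tree is R3—R6 (5); add R6.
Step 3: cheapest edge leaving the tree is R5—R9 (7); add R5.
Step 4: cheapest edge leaving the tree is R3—R8 (7); add R8.
Step 5: cheapest edge leaving the tree is R4—R6 (11); add R4.
Step 6: cheapest edge leaving the tree is R7—R8 (15); add R7.
Vertex order: R3, R9, R6, R5, R8, R4, R7. The 3rd vertex is R6.

R6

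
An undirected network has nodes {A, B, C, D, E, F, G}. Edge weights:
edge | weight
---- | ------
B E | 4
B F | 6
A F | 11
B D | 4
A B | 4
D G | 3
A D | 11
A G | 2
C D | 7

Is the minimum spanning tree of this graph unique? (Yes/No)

No

Sort edges by weight, then run Kruskal:
A G (2): add — endpoints in different components.
D G (3): add — endpoints in different components.
A B (4): add — endpoints in different components.
B D (4): skip — B and D already connected.
B E (4): add — endpoints in different components.
B F (6): add — endpoints in different components.
C D (7): add — endpoints in different components.
Non-tree edge B D has weight 4, equal to the heaviest edge on its tree cycle — swapping gives another MST of the same weight. Not unique.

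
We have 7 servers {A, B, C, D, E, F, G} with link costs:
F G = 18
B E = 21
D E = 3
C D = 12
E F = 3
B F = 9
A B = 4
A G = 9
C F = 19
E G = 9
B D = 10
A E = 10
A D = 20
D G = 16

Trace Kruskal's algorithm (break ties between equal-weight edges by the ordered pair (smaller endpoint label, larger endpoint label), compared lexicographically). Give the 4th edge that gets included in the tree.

Kruskal's algorithm — process edges by increasing weight (ties by edge label):
D E (3): add — endpoints in different components.
E F (3): add — endpoints in different components.
A B (4): add — endpoints in different components.
A G (9): add — endpoints in different components.
B F (9): add — endpoints in different components.
E G (9): skip — E and G already connected.
A E (10): skip — A and E already connected.
B D (10): skip — B and D already connected.
C D (12): add — endpoints in different components.
The 4th edge added is A G.

A-G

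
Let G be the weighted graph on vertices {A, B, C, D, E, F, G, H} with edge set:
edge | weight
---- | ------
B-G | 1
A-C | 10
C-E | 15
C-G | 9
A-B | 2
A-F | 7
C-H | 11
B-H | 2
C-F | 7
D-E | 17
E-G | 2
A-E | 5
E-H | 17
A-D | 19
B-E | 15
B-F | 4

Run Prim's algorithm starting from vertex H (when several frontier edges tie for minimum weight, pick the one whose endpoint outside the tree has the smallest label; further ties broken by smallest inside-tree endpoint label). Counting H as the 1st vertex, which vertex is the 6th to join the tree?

Grow the tree from H using Prim:
Step 1: cheapest edge leaving the tree is B-H (2); add B.
Step 2: cheapest edge leaving the tree is B-G (1); add G.
Step 3: cheapest edge leaving the tree is A-B (2); add A.
Step 4: cheapest edge leaving the tree is E-G (2); add E.
Step 5: cheapest edge leaving the tree is B-F (4); add F.
Step 6: cheapest edge leaving the tree is C-F (7); add C.
Step 7: cheapest edge leaving the tree is D-E (17); add D.
Vertex order: H, B, G, A, E, F, C, D. The 6th vertex is F.

F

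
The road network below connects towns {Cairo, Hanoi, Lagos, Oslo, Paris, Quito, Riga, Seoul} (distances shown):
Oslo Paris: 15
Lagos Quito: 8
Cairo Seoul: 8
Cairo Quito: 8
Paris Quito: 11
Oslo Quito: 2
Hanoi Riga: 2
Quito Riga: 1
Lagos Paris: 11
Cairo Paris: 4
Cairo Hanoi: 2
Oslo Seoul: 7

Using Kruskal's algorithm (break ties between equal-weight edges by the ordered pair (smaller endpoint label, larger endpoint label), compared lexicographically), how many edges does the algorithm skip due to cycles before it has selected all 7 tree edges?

Kruskal's algorithm — process edges by increasing weight (ties by edge label):
Quito Riga (1): add — endpoints in different components.
Cairo Hanoi (2): add — endpoints in different components.
Hanoi Riga (2): add — endpoints in different components.
Oslo Quito (2): add — endpoints in different components.
Cairo Paris (4): add — endpoints in different components.
Oslo Seoul (7): add — endpoints in different components.
Cairo Quito (8): skip — Quito and Cairo already connected.
Cairo Seoul (8): skip — Seoul and Cairo already connected.
Lagos Quito (8): add — endpoints in different components.
Edges rejected before the tree was complete: 2.

2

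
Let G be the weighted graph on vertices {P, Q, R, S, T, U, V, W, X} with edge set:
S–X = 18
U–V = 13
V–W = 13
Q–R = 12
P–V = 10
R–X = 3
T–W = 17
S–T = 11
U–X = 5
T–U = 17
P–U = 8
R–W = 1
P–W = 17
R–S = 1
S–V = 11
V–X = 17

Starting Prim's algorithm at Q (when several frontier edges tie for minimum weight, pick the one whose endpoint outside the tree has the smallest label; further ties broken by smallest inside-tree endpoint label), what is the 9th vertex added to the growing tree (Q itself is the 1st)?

Grow the tree from Q using Prim:
Step 1: cheapest edge leaving the tree is Q–R (12); add R.
Step 2: cheapest edge leaving the tree is R–S (1); add S.
Step 3: cheapest edge leaving the tree is R–W (1); add W.
Step 4: cheapest edge leaving the tree is R–X (3); add X.
Step 5: cheapest edge leaving the tree is U–X (5); add U.
Step 6: cheapest edge leaving the tree is P–U (8); add P.
Step 7: cheapest edge leaving the tree is P–V (10); add V.
Step 8: cheapest edge leaving the tree is S–T (11); add T.
Vertex order: Q, R, S, W, X, U, P, V, T. The 9th vertex is T.

T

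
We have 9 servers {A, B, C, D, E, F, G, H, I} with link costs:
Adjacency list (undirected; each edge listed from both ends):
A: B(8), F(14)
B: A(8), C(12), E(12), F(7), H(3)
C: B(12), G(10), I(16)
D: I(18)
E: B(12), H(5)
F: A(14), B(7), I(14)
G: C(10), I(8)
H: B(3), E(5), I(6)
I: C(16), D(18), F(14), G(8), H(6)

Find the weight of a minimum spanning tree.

65

Kruskal: consider edges lightest-first.
B—H (3): add — endpoints in different components.
E—H (5): add — endpoints in different components.
H—I (6): add — endpoints in different components.
B—F (7): add — endpoints in different components.
A—B (8): add — endpoints in different components.
G—I (8): add — endpoints in different components.
C—G (10): add — endpoints in different components.
B—C (12): skip — B and C already connected.
B—E (12): skip — B and E already connected.
A—F (14): skip — A and F already connected.
F—I (14): skip — F and I already connected.
C—I (16): skip — C and I already connected.
D—I (18): add — endpoints in different components.
MST edges: B—H, E—H, H—I, B—F, A—B, G—I, C—G, D—I; total weight 3+5+6+7+8+8+10+18 = 65.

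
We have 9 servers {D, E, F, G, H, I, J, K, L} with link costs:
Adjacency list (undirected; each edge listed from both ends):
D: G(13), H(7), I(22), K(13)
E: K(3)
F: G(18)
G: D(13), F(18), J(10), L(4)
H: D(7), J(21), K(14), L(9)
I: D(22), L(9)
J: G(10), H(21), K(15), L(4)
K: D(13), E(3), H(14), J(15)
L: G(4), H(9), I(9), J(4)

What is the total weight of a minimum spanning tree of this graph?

Kruskal's algorithm — process edges by increasing weight (ties by edge label):
E K (3): add — endpoints in different components.
G L (4): add — endpoints in different components.
J L (4): add — endpoints in different components.
D H (7): add — endpoints in different components.
H L (9): add — endpoints in different components.
I L (9): add — endpoints in different components.
G J (10): skip — G and J already connected.
D G (13): skip — D and G already connected.
D K (13): add — endpoints in different components.
H K (14): skip — H and K already connected.
J K (15): skip — J and K already connected.
F G (18): add — endpoints in different components.
MST edges: E K, G L, J L, D H, H L, I L, D K, F G; total weight 3+4+4+7+9+9+13+18 = 67.

67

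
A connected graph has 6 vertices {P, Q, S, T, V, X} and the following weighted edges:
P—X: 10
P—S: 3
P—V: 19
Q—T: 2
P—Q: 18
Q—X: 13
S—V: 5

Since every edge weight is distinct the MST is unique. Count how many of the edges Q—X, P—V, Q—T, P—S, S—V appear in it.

4

Sort edges by weight, then run Kruskal:
Q—T (2): add — endpoints in different components.
P—S (3): add — endpoints in different components.
S—V (5): add — endpoints in different components.
P—X (10): add — endpoints in different components.
Q—X (13): add — endpoints in different components.
MST edge set: {Q—T, P—S, S—V, P—X, Q—X}.
Of the listed edges, {Q—X, Q—T, P—S, S—V} are in the MST → 4.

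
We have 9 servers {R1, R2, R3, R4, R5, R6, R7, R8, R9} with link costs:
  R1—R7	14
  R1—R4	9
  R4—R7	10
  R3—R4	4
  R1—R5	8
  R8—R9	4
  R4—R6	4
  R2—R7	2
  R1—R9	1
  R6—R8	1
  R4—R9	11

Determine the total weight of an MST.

Sort edges by weight, then run Kruskal:
R1—R9 (1): add — endpoints in different components.
R6—R8 (1): add — endpoints in different components.
R2—R7 (2): add — endpoints in different components.
R3—R4 (4): add — endpoints in different components.
R4—R6 (4): add — endpoints in different components.
R8—R9 (4): add — endpoints in different components.
R1—R5 (8): add — endpoints in different components.
R1—R4 (9): skip — R1 and R4 already connected.
R4—R7 (10): add — endpoints in different components.
MST edges: R1—R9, R6—R8, R2—R7, R3—R4, R4—R6, R8—R9, R1—R5, R4—R7; total weight 1+1+2+4+4+4+8+10 = 34.

34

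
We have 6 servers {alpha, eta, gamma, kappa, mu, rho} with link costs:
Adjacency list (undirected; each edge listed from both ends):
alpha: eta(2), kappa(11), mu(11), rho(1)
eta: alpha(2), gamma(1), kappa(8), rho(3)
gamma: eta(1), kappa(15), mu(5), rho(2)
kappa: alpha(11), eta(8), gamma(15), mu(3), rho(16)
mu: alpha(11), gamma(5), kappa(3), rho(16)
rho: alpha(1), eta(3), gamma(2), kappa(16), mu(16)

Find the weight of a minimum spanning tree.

Kruskal: consider edges lightest-first.
alpha-rho (1): add — endpoints in different components.
eta-gamma (1): add — endpoints in different components.
alpha-eta (2): add — endpoints in different components.
gamma-rho (2): skip — rho and gamma already connected.
eta-rho (3): skip — rho and eta already connected.
kappa-mu (3): add — endpoints in different components.
gamma-mu (5): add — endpoints in different components.
MST edges: alpha-rho, eta-gamma, alpha-eta, kappa-mu, gamma-mu; total weight 1+1+2+3+5 = 12.

12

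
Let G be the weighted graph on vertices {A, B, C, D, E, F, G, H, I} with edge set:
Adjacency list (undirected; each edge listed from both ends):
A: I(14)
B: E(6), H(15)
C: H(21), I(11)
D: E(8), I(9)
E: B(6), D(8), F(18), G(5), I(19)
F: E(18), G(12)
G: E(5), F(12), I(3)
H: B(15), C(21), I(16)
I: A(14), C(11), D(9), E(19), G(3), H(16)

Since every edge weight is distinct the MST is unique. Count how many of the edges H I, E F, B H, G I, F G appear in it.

Sort edges by weight, then run Kruskal:
G I (3): add — endpoints in different components.
E G (5): add — endpoints in different components.
B E (6): add — endpoints in different components.
D E (8): add — endpoints in different components.
D I (9): skip — D and I already connected.
C I (11): add — endpoints in different components.
F G (12): add — endpoints in different components.
A I (14): add — endpoints in different components.
B H (15): add — endpoints in different components.
MST edge set: {G I, E G, B E, D E, C I, F G, A I, B H}.
Of the listed edges, {B H, G I, F G} are in the MST → 3.

3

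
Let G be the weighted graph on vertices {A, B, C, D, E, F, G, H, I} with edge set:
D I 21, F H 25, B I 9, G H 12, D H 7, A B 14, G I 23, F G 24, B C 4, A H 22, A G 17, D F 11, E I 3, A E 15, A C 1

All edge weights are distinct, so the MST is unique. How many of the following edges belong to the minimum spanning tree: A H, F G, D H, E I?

Kruskal: consider edges lightest-first.
A C (1): add — endpoints in different components.
E I (3): add — endpoints in different components.
B C (4): add — endpoints in different components.
D H (7): add — endpoints in different components.
B I (9): add — endpoints in different components.
D F (11): add — endpoints in different components.
G H (12): add — endpoints in different components.
A B (14): skip — A and B already connected.
A E (15): skip — A and E already connected.
A G (17): add — endpoints in different components.
MST edge set: {A C, E I, B C, D H, B I, D F, G H, A G}.
Of the listed edges, {D H, E I} are in the MST → 2.

2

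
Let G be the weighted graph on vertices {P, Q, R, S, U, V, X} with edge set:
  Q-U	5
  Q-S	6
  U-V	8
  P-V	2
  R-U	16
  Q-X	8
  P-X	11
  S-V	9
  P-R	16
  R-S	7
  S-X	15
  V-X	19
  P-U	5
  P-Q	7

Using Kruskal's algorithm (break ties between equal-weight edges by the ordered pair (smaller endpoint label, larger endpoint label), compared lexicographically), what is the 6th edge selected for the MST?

Q-X

Kruskal's algorithm — process edges by increasing weight (ties by edge label):
P-V (2): add — endpoints in different components.
P-U (5): add — endpoints in different components.
Q-U (5): add — endpoints in different components.
Q-S (6): add — endpoints in different components.
P-Q (7): skip — Q and P already connected.
R-S (7): add — endpoints in different components.
Q-X (8): add — endpoints in different components.
The 6th edge added is Q-X.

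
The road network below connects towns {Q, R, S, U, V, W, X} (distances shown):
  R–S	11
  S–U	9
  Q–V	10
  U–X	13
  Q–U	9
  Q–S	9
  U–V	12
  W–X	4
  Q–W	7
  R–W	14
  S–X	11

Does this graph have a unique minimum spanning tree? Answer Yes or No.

Kruskal: consider edges lightest-first.
W–X (4): add — endpoints in different components.
Q–W (7): add — endpoints in different components.
Q–S (9): add — endpoints in different components.
Q–U (9): add — endpoints in different components.
S–U (9): skip — S and U already connected.
Q–V (10): add — endpoints in different components.
R–S (11): add — endpoints in different components.
Non-tree edge S–U has weight 9, equal to the heaviest edge on its tree cycle — swapping gives another MST of the same weight. Not unique.

No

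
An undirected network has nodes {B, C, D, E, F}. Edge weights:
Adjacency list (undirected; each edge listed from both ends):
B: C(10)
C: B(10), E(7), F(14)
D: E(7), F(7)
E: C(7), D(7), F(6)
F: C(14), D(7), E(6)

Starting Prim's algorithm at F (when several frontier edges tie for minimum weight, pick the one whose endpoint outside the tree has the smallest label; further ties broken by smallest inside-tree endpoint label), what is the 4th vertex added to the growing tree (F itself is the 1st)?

D

Grow the tree from F using Prim:
Step 1: frontier [E–F 6, D–F 7, C–F 14] → take E–F (6); add E.
Step 2: frontier [C–E 7, D–E 7, D–F 7, C–F 14] → take C–E (7); add C.
Step 3: frontier [B–C 10, D–E 7, D–F 7] → take D–E (7); add D.
Step 4: frontier [B–C 10] → take B–C (10); add B.
Vertex order: F, E, C, D, B. The 4th vertex is D.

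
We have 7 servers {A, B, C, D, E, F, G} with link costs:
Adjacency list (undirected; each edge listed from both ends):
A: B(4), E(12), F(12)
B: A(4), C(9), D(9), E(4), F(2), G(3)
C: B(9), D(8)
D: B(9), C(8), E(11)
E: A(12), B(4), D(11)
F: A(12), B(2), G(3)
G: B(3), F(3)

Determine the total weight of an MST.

30

Kruskal: consider edges lightest-first.
B-F (2): add — endpoints in different components.
B-G (3): add — endpoints in different components.
F-G (3): skip — F and G already connected.
A-B (4): add — endpoints in different components.
B-E (4): add — endpoints in different components.
C-D (8): add — endpoints in different components.
B-C (9): add — endpoints in different components.
MST edges: B-F, B-G, A-B, B-E, C-D, B-C; total weight 2+3+4+4+8+9 = 30.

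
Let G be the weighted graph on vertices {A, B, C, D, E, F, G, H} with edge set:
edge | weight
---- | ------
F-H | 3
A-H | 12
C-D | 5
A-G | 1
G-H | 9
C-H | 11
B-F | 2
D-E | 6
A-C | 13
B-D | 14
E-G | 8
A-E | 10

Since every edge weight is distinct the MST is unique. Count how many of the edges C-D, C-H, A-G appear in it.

Sort edges by weight, then run Kruskal:
A-G (1): add — endpoints in different components.
B-F (2): add — endpoints in different components.
F-H (3): add — endpoints in different components.
C-D (5): add — endpoints in different components.
D-E (6): add — endpoints in different components.
E-G (8): add — endpoints in different components.
G-H (9): add — endpoints in different components.
MST edge set: {A-G, B-F, F-H, C-D, D-E, E-G, G-H}.
Of the listed edges, {C-D, A-G} are in the MST → 2.

2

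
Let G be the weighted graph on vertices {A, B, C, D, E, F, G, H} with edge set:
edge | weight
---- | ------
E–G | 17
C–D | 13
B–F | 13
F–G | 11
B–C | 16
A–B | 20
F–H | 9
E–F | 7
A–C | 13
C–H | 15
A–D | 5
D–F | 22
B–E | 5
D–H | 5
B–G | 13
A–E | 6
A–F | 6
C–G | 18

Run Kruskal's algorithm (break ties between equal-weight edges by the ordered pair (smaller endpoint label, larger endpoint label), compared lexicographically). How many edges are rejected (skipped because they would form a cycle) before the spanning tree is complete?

Kruskal's algorithm — process edges by increasing weight (ties by edge label):
A–D (5): add — endpoints in different components.
B–E (5): add — endpoints in different components.
D–H (5): add — endpoints in different components.
A–E (6): add — endpoints in different components.
A–F (6): add — endpoints in different components.
E–F (7): skip — E and F already connected.
F–H (9): skip — F and H already connected.
F–G (11): add — endpoints in different components.
A–C (13): add — endpoints in different components.
Edges rejected before the tree was complete: 2.

2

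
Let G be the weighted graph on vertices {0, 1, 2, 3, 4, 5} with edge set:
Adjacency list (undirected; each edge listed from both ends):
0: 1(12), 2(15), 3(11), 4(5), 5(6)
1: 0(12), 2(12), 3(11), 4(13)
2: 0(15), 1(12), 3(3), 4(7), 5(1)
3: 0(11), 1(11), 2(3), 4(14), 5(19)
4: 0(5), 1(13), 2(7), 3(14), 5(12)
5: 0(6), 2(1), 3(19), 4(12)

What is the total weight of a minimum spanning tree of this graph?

Kruskal: consider edges lightest-first.
2–5 (1): add — endpoints in different components.
2–3 (3): add — endpoints in different components.
0–4 (5): add — endpoints in different components.
0–5 (6): add — endpoints in different components.
2–4 (7): skip — 2 and 4 already connected.
0–3 (11): skip — 0 and 3 already connected.
1–3 (11): add — endpoints in different components.
MST edges: 2–5, 2–3, 0–4, 0–5, 1–3; total weight 1+3+5+6+11 = 26.

26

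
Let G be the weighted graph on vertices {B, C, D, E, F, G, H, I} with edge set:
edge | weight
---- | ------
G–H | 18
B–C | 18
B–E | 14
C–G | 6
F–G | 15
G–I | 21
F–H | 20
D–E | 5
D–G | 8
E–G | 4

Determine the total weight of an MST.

Prim, starting at C.
Step 1: cheapest edge leaving the tree is C–G (6); add G.
Step 2: cheapest edge leaving the tree is E–G (4); add E.
Step 3: cheapest edge leaving the tree is D–E (5); add D.
Step 4: cheapest edge leaving the tree is B–E (14); add B.
Step 5: cheapest edge leaving the tree is F–G (15); add F.
Step 6: cheapest edge leaving the tree is G–H (18); add H.
Step 7: cheapest edge leaving the tree is G–I (21); add I.
MST edges: C–G, E–G, D–E, B–E, F–G, G–H, G–I; total weight 6+4+5+14+15+18+21 = 83.

83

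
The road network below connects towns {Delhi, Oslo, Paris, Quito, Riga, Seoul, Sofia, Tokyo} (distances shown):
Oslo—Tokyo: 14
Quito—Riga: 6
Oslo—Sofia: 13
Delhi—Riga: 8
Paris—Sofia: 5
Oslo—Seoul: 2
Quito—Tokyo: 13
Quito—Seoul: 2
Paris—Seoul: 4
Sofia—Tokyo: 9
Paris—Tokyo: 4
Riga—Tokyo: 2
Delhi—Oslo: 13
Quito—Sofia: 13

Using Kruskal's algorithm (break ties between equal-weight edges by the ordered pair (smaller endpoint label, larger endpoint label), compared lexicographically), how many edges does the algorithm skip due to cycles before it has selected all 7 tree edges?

1

Kruskal: consider edges lightest-first.
Oslo—Seoul (2): add — endpoints in different components.
Quito—Seoul (2): add — endpoints in different components.
Riga—Tokyo (2): add — endpoints in different components.
Paris—Seoul (4): add — endpoints in different components.
Paris—Tokyo (4): add — endpoints in different components.
Paris—Sofia (5): add — endpoints in different components.
Quito—Riga (6): skip — Quito and Riga already connected.
Delhi—Riga (8): add — endpoints in different components.
Edges rejected before the tree was complete: 1.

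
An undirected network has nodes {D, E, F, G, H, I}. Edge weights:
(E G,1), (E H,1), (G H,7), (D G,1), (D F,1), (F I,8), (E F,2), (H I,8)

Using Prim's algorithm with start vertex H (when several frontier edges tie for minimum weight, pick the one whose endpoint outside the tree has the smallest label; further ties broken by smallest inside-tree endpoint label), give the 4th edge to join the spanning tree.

D-F

Grow the tree from H using Prim:
Step 1: cheapest edge leaving the tree is E H (1); add E.
Step 2: cheapest edge leaving the tree is E G (1); add G.
Step 3: cheapest edge leaving the tree is D G (1); add D.
Step 4: cheapest edge leaving the tree is D F (1); add F.
Step 5: cheapest edge leaving the tree is F I (8); add I.
The 4th edge added is D F.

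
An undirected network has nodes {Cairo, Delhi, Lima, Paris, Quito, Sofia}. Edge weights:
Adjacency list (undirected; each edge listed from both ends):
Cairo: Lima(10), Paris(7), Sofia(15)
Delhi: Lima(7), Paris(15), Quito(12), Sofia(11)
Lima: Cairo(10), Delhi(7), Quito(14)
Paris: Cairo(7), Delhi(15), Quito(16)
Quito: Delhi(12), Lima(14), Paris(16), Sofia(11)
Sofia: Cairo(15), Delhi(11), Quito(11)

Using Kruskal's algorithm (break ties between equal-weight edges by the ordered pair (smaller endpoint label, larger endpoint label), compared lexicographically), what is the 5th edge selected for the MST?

Quito-Sofia

Sort edges by weight, then run Kruskal:
Cairo—Paris (7): add. Components now {Cairo,Paris} {Delhi} {Lima} {Quito} {Sofia}
Delhi—Lima (7): add. Components now {Cairo,Paris} {Delhi,Lima} {Quito} {Sofia}
Cairo—Lima (10): add. Components now {Cairo,Delhi,Lima,Paris} {Quito} {Sofia}
Delhi—Sofia (11): add. Components now {Cairo,Delhi,Lima,Paris,Sofia} {Quito}
Quito—Sofia (11): add. Components now {Cairo,Delhi,Lima,Paris,Quito,Sofia}
The 5th edge added is Quito—Sofia.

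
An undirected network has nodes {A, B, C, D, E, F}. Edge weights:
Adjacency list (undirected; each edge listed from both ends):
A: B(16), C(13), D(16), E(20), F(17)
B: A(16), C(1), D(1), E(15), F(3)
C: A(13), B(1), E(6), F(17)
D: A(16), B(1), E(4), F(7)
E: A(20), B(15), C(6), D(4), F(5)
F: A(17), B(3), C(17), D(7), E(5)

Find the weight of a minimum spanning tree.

22

Prim's algorithm from F:
Step 1: cheapest edge leaving the tree is B—F (3); add B.
Step 2: cheapest edge leaving the tree is B—C (1); add C.
Step 3: cheapest edge leaving the tree is B—D (1); add D.
Step 4: cheapest edge leaving the tree is D—E (4); add E.
Step 5: cheapest edge leaving the tree is A—C (13); add A.
MST edges: B—F, B—C, B—D, D—E, A—C; total weight 3+1+1+4+13 = 22.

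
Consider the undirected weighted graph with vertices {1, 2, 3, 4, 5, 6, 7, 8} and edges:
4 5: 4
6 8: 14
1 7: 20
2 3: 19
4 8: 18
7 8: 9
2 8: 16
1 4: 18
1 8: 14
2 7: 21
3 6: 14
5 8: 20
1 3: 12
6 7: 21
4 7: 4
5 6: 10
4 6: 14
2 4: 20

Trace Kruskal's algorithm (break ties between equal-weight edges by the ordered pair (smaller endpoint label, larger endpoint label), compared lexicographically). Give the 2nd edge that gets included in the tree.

Sort edges by weight, then run Kruskal:
4 5 (4): add — endpoints in different components.
4 7 (4): add — endpoints in different components.
7 8 (9): add — endpoints in different components.
5 6 (10): add — endpoints in different components.
1 3 (12): add — endpoints in different components.
1 8 (14): add — endpoints in different components.
3 6 (14): skip — 3 and 6 already connected.
4 6 (14): skip — 4 and 6 already connected.
6 8 (14): skip — 6 and 8 already connected.
2 8 (16): add — endpoints in different components.
The 2nd edge added is 4 7.

4-7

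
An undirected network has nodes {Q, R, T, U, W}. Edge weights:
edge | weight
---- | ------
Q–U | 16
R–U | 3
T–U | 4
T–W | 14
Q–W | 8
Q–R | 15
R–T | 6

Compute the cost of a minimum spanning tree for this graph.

Prim's algorithm from Q:
Step 1: frontier [Q–W 8, Q–R 15, Q–U 16] → take Q–W (8); add W.
Step 2: frontier [Q–R 15, Q–U 16, T–W 14] → take T–W (14); add T.
Step 3: frontier [Q–R 15, Q–U 16, T–U 4, R–T 6] → take T–U (4); add U.
Step 4: frontier [Q–R 15, R–T 6, R–U 3] → take R–U (3); add R.
MST edges: Q–W, T–W, T–U, R–U; total weight 8+14+4+3 = 29.

29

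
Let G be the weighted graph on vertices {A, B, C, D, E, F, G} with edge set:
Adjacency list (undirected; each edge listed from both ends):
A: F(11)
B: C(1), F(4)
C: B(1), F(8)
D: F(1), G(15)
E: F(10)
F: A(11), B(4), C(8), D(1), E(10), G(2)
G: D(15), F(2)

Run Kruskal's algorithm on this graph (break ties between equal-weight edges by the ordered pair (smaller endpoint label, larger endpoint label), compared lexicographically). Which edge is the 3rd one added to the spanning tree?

Kruskal: consider edges lightest-first.
B–C (1): add. Components now {A} {B,C} {D} {E} {F} {G}
D–F (1): add. Components now {A} {B,C} {D,F} {E} {G}
F–G (2): add. Components now {A} {B,C} {D,F,G} {E}
B–F (4): add. Components now {A} {B,C,D,F,G} {E}
C–F (8): skip — C and F already connected.
E–F (10): add. Components now {A} {B,C,D,E,F,G}
A–F (11): add. Components now {A,B,C,D,E,F,G}
The 3rd edge added is F–G.

F-G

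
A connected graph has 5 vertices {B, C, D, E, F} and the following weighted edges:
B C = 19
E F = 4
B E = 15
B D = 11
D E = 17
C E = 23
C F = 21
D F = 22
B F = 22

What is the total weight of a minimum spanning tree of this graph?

49

Kruskal's algorithm — process edges by increasing weight (ties by edge label):
E F (4): add. Components now {B} {C} {D} {E,F}
B D (11): add. Components now {B,D} {C} {E,F}
B E (15): add. Components now {B,D,E,F} {C}
D E (17): skip — D and E already connected.
B C (19): add. Components now {B,C,D,E,F}
MST edges: E F, B D, B E, B C; total weight 4+11+15+19 = 49.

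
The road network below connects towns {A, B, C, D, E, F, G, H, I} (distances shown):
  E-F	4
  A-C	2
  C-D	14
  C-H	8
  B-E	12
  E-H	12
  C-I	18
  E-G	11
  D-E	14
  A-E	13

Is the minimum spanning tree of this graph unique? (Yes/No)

No

Kruskal's algorithm — process edges by increasing weight (ties by edge label):
A-C (2): add — endpoints in different components.
E-F (4): add — endpoints in different components.
C-H (8): add — endpoints in different components.
E-G (11): add — endpoints in different components.
B-E (12): add — endpoints in different components.
E-H (12): add — endpoints in different components.
A-E (13): skip — A and E already connected.
C-D (14): add — endpoints in different components.
D-E (14): skip — D and E already connected.
C-I (18): add — endpoints in different components.
Non-tree edge D-E has weight 14, equal to the heaviest edge on its tree cycle — swapping gives another MST of the same weight. Not unique.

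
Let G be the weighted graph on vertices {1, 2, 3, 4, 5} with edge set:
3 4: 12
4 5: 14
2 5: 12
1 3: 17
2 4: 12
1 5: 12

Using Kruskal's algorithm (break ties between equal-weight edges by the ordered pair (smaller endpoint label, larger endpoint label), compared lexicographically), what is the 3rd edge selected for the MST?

2-5

Kruskal's algorithm — process edges by increasing weight (ties by edge label):
1 5 (12): add — endpoints in different components.
2 4 (12): add — endpoints in different components.
2 5 (12): add — endpoints in different components.
3 4 (12): add — endpoints in different components.
The 3rd edge added is 2 5.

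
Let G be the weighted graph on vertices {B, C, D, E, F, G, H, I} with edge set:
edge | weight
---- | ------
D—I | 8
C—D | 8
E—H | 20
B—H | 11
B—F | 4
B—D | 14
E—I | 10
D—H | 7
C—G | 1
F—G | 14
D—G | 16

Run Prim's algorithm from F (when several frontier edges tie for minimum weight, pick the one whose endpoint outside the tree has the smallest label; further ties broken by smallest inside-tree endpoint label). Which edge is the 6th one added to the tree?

Grow the tree from F using Prim:
Step 1: cheapest edge leaving the tree is B—F (4); add B.
Step 2: cheapest edge leaving the tree is B—H (11); add H.
Step 3: cheapest edge leaving the tree is D—H (7); add D.
Step 4: cheapest edge leaving the tree is C—D (8); add C.
Step 5: cheapest edge leaving the tree is C—G (1); add G.
Step 6: cheapest edge leaving the tree is D—I (8); add I.
Step 7: cheapest edge leaving the tree is E—I (10); add E.
The 6th edge added is D—I.

D-I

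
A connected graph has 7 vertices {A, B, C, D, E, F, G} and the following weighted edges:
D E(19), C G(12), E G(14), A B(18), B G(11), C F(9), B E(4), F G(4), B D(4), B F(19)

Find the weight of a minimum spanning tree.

50

Kruskal's algorithm — process edges by increasing weight (ties by edge label):
B D (4): add — endpoints in different components.
B E (4): add — endpoints in different components.
F G (4): add — endpoints in different components.
C F (9): add — endpoints in different components.
B G (11): add — endpoints in different components.
C G (12): skip — C and G already connected.
E G (14): skip — E and G already connected.
A B (18): add — endpoints in different components.
MST edges: B D, B E, F G, C F, B G, A B; total weight 4+4+4+9+11+18 = 50.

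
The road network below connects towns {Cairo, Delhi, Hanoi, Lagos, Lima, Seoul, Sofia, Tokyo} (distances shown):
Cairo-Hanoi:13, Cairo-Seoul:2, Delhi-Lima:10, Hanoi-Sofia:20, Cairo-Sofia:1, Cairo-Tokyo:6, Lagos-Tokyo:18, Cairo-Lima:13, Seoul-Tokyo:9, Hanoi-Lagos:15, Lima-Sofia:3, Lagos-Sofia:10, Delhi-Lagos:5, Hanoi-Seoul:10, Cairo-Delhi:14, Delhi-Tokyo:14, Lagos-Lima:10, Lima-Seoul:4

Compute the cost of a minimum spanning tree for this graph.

37

Kruskal: consider edges lightest-first.
Cairo-Sofia (1): add — endpoints in different components.
Cairo-Seoul (2): add — endpoints in different components.
Lima-Sofia (3): add — endpoints in different components.
Lima-Seoul (4): skip — Seoul and Lima already connected.
Delhi-Lagos (5): add — endpoints in different components.
Cairo-Tokyo (6): add — endpoints in different components.
Seoul-Tokyo (9): skip — Seoul and Tokyo already connected.
Delhi-Lima (10): add — endpoints in different components.
Hanoi-Seoul (10): add — endpoints in different components.
MST edges: Cairo-Sofia, Cairo-Seoul, Lima-Sofia, Delhi-Lagos, Cairo-Tokyo, Delhi-Lima, Hanoi-Seoul; total weight 1+2+3+5+6+10+10 = 37.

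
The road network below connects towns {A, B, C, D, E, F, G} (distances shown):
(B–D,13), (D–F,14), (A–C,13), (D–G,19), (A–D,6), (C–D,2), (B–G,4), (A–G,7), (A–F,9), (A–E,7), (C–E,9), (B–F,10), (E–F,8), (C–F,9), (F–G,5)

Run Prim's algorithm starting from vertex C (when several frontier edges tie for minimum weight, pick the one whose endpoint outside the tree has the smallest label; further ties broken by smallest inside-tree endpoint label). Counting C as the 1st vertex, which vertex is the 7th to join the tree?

F

Grow the tree from C using Prim:
Step 1: cheapest edge leaving the tree is C–D (2); add D.
Step 2: cheapest edge leaving the tree is A–D (6); add A.
Step 3: cheapest edge leaving the tree is A–E (7); add E.
Step 4: cheapest edge leaving the tree is A–G (7); add G.
Step 5: cheapest edge leaving the tree is B–G (4); add B.
Step 6: cheapest edge leaving the tree is F–G (5); add F.
Vertex order: C, D, A, E, G, B, F. The 7th vertex is F.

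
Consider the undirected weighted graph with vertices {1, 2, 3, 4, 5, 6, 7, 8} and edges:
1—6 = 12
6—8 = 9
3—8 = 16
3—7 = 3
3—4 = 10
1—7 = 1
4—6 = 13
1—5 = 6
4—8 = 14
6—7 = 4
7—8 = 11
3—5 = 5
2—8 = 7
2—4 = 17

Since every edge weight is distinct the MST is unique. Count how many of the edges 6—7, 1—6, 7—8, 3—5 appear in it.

Sort edges by weight, then run Kruskal:
1—7 (1): add — endpoints in different components.
3—7 (3): add — endpoints in different components.
6—7 (4): add — endpoints in different components.
3—5 (5): add — endpoints in different components.
1—5 (6): skip — 1 and 5 already connected.
2—8 (7): add — endpoints in different components.
6—8 (9): add — endpoints in different components.
3—4 (10): add — endpoints in different components.
MST edge set: {1—7, 3—7, 6—7, 3—5, 2—8, 6—8, 3—4}.
Of the listed edges, {6—7, 3—5} are in the MST → 2.

2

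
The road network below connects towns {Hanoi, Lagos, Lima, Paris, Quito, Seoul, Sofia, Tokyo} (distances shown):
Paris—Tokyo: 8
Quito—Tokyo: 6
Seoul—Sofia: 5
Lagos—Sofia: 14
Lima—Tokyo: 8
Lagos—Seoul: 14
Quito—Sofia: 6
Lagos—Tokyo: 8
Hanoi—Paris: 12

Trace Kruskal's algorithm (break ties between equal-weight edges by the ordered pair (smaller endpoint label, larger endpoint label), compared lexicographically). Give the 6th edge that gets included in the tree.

Paris-Tokyo

Sort edges by weight, then run Kruskal:
Seoul—Sofia (5): add — endpoints in different components.
Quito—Sofia (6): add — endpoints in different components.
Quito—Tokyo (6): add — endpoints in different components.
Lagos—Tokyo (8): add — endpoints in different components.
Lima—Tokyo (8): add — endpoints in different components.
Paris—Tokyo (8): add — endpoints in different components.
Hanoi—Paris (12): add — endpoints in different components.
The 6th edge added is Paris—Tokyo.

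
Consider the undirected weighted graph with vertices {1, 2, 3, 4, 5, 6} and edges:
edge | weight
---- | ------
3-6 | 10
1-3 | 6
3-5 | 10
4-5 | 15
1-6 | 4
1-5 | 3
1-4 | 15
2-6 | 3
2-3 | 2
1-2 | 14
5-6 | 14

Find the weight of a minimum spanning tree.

27

Sort edges by weight, then run Kruskal:
2-3 (2): add — endpoints in different components.
1-5 (3): add — endpoints in different components.
2-6 (3): add — endpoints in different components.
1-6 (4): add — endpoints in different components.
1-3 (6): skip — 1 and 3 already connected.
3-5 (10): skip — 3 and 5 already connected.
3-6 (10): skip — 3 and 6 already connected.
1-2 (14): skip — 1 and 2 already connected.
5-6 (14): skip — 5 and 6 already connected.
1-4 (15): add — endpoints in different components.
MST edges: 2-3, 1-5, 2-6, 1-6, 1-4; total weight 2+3+3+4+15 = 27.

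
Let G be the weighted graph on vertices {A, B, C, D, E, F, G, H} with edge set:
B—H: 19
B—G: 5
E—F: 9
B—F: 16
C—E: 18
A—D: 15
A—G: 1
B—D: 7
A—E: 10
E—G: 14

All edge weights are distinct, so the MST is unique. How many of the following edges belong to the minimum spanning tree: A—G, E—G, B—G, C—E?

3

Kruskal's algorithm — process edges by increasing weight (ties by edge label):
A—G (1): add — endpoints in different components.
B—G (5): add — endpoints in different components.
B—D (7): add — endpoints in different components.
E—F (9): add — endpoints in different components.
A—E (10): add — endpoints in different components.
E—G (14): skip — E and G already connected.
A—D (15): skip — A and D already connected.
B—F (16): skip — B and F already connected.
C—E (18): add — endpoints in different components.
B—H (19): add — endpoints in different components.
MST edge set: {A—G, B—G, B—D, E—F, A—E, C—E, B—H}.
Of the listed edges, {A—G, B—G, C—E} are in the MST → 3.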